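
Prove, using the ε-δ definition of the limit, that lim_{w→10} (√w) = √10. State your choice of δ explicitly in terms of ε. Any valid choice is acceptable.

δ = min(10, √10·ε)

Fix ε > 0. We want δ > 0 such that 0 < |w − 10| < δ implies |√w − √10| < ε.
Multiplying by the conjugate, |√w − √10| = |w − 10|/(√w + √10).
Restrict δ ≤ 10 so that |w − 10| < 10 forces w > 0, and then √w + √10 > √10.
Hence |√w − √10| < |w − 10|/√10, which is < ε once |w − 10| < √10·ε.
Take δ = min(10, √10·ε). If 0 < |w − 10| < δ then w > 0 and |√w − √10| < |w − 10|/√10 < ε.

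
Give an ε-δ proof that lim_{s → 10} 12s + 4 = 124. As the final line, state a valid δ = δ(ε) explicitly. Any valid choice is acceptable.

δ = ε/12

Let ε > 0 be given. We need δ > 0 so that 0 < |s − 10| < δ implies |(12s + 4) − 124| < ε.
Since (12s + 4) − 124 = 12(s − 10), we have |(12s + 4) − 124| = 12|s − 10|.
Thus it suffices that |s − 10| < ε/12.
Take δ = ε/12. If 0 < |s − 10| < δ then |(12s + 4) − 124| = 12|s − 10| < 12·(ε/12) = ε.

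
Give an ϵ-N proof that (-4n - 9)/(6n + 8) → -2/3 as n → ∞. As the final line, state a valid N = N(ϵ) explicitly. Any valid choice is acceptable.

N = (11/18)/ϵ

Let ϵ > 0. For n ≥ 1, |(-4n - 9)/(6n + 8) + 2/3| = |-22|/(6(6n + 8)) = 22/(6(6n + 8)).
Since 6n + 8 ≥ 6n for n ≥ 1, this is ≤ 22/(6·6n) = (11/18)/n.
So |(-4n - 9)/(6n + 8) + 2/3| < ϵ whenever n > (11/18)/ϵ.
Take N = (11/18)/ϵ. If n > N then |(-4n - 9)/(6n + 8) + 2/3| ≤ (11/18)/n < ϵ.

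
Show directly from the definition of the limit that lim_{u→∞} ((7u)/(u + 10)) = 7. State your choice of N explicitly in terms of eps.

N = 70/eps

Suppose eps > 0. We seek N > 0 such that u > N implies |(7u)/(u + 10) − 7| < eps.
(7u)/(u + 10) − 7 = ((7u) − 7(u + 10)) / ((u + 10)) = -70/((u + 10)).
For u > 0 we have u + 10 > u, so |(7u)/(u + 10) − 7| = 70/((u + 10)) < 70/(u) = 70/u.
Thus |(7u)/(u + 10) − 7| < eps whenever u > 70/eps.
Take N = 70/eps. If u > N then |(7u)/(u + 10) − 7| < 70/u < eps.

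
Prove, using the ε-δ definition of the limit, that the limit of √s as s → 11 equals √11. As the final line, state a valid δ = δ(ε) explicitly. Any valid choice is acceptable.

δ = min(11, √11·ε)

Suppose ε > 0. We want δ > 0 such that 0 < |s − 11| < δ implies |√s − √11| < ε.
Rationalise: √s − √11 = (s − 11)/(√s + √11), so |√s − √11| = |s − 11|/(√s + √11).
Restrict δ ≤ 11 so that |s − 11| < 11 forces s > 0, and then √s + √11 > √11.
Hence |√s − √11| < |s − 11|/√11, which is < ε once |s − 11| < √11·ε.
Take δ = min(11, √11·ε). If 0 < |s − 11| < δ then s > 0 and |√s − √11| < |s − 11|/√11 < ε.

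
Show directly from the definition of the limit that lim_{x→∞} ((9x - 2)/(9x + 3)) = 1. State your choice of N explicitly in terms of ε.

N = (5/9)/ε

Fix ε > 0. We seek N > 0 such that x > N implies |(9x - 2)/(9x + 3) − 1| < ε.
(9x - 2)/(9x + 3) − 1 = (9(9x - 2) − 9(9x + 3)) / (9(9x + 3)) = -45/(9(9x + 3)).
For x > 0 we have 9x + 3 > 9x, so |(9x - 2)/(9x + 3) − 1| = 45/(9(9x + 3)) < 45/(9·9x) = (5/9)/x.
Thus |(9x - 2)/(9x + 3) − 1| < ε whenever x > (5/9)/ε.
Take N = (5/9)/ε. If x > N then |(9x - 2)/(9x + 3) − 1| < (5/9)/x < ε.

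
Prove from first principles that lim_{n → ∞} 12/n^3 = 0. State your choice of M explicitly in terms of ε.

Let ε > 0 be given. For n ≥ 1, |12/n^3 − 0| = 12/n^3.
12/n^3 < ε ⇔ n^3 > 12/ε ⇔ n > (12/ε)^{1/3}.
Take M = (12/ε)^{1/3}. Then n > M implies 12/n^3 < ε.

M = (12/ε)^{1/3}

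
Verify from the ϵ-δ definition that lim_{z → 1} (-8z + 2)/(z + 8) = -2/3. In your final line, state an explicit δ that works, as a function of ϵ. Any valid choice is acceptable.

δ = min(9/2, (27/44)ϵ)

Fix ϵ > 0. We want δ > 0 with 0 < |z − 1| < δ ⇒ |(-8z + 2)/(z + 8) + 2/3| < ϵ.
Combining over a common denominator, (-8z + 2)/(z + 8) + 2/3 = [(-8z + 2)·9 − (-6)·(z + 8)] / [9·(z + 8)] = -66(z − 1) / (9(z + 8)).
So |(-8z + 2)/(z + 8) + 2/3| = 66|z − 1| / (9·|z + 8|).
Require δ ≤ 9/2, so |z + 8| ≥ |9| − |z − 1| > 9 − 9/2 = 9/2.
Hence |(-8z + 2)/(z + 8) + 2/3| < 66|z − 1|/(9·(9/2)) = (44/27)|z − 1|, which is < ϵ once |z − 1| < (27/44)ϵ.
Take δ = min(9/2, (27/44)ϵ). Then 0 < |z − 1| < δ forces both bounds, so |(-8z + 2)/(z + 8) + 2/3| < ϵ.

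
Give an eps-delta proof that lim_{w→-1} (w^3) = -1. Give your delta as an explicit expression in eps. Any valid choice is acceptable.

delta = min(1, eps/7)

Suppose eps > 0. We seek delta > 0 with 0 < |w + 1| < delta ⇒ |w^3 + 1| < eps.
Factor: w^3 + 1 = (w + 1)(w^2 - w + 1), so |w^3 + 1| = |w + 1|·|w^2 - w + 1|.
Restrict delta ≤ 1. Then |w + 1| < 1 gives |w| < 2, so by the triangle inequality |w^2 - w + 1| ≤ 2^2 + 2 + 1 = 7.
Hence |w^3 + 1| ≤ 7|w + 1|, which is < eps once |w + 1| < eps/7.
Take delta = min(1, eps/7). If 0 < |w + 1| < delta then both bounds hold and |w^3 + 1| ≤ 7|w + 1| < 7·(eps/7) = eps.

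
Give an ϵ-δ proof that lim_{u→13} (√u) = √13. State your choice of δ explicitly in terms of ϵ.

δ = min(13, √13·ϵ)

Fix ϵ > 0. We want δ > 0 such that 0 < |u − 13| < δ implies |√u − √13| < ϵ.
Rationalise: √u − √13 = (u − 13)/(√u + √13), so |√u − √13| = |u − 13|/(√u + √13).
Restrict δ ≤ 13 so that |u − 13| < 13 forces u > 0, and then √u + √13 > √13.
Hence |√u − √13| < |u − 13|/√13, which is < ϵ once |u − 13| < √13·ϵ.
Take δ = min(13, √13·ϵ). If 0 < |u − 13| < δ then u > 0 and |√u − √13| < |u − 13|/√13 < ϵ.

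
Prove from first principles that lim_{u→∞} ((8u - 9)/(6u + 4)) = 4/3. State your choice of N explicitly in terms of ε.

Let ε > 0 be given. We seek N > 0 such that u > N implies |(8u - 9)/(6u + 4) − (4/3)| < ε.
(8u - 9)/(6u + 4) − (4/3) = (6(8u - 9) − 8(6u + 4)) / (6(6u + 4)) = -86/(6(6u + 4)).
For u > 0 we have 6u + 4 > 6u, so |(8u - 9)/(6u + 4) − (4/3)| = 86/(6(6u + 4)) < 86/(6·6u) = (43/18)/u.
Thus |(8u - 9)/(6u + 4) − (4/3)| < ε whenever u > (43/18)/ε.
Take N = (43/18)/ε. If u > N then |(8u - 9)/(6u + 4) − (4/3)| < (43/18)/u < ε.

N = (43/18)/ε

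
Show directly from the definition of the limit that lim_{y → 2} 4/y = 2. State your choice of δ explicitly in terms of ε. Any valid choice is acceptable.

δ = min(1, (1/2)ε)

Let ε > 0 be given. We seek δ > 0 such that 0 < |y − 2| < δ implies |4/y − 2| < ε.
|4/y − 2| = 4·|2 − y|/(2·|y|) = 4|y − 2|/(2|y|).
Restrict δ ≤ 1. Then |y − 2| < 1 gives |y| > 1, so 2|y| > 2.
Then |4/y − 2| < 4|y − 2|/2, which is < ε when |y − 2| < (1/2)ε.
Take δ = min(1, (1/2)ε). Then 0 < |y − 2| < δ gives both |y − 2| < 1 and |y − 2| < (1/2)ε, so |4/y − 2| < ε.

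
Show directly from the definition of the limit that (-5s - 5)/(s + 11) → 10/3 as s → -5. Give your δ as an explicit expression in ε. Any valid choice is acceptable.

δ = min(3, (9/25)ε)

Let ε > 0. We want δ > 0 with 0 < |s + 5| < δ ⇒ |(-5s - 5)/(s + 11) − (10/3)| < ε.
Combining over a common denominator, (-5s - 5)/(s + 11) − (10/3) = [(-5s - 5)·6 − 20·(s + 11)] / [6·(s + 11)] = -50(s + 5) / (6(s + 11)).
So |(-5s - 5)/(s + 11) − (10/3)| = 50|s + 5| / (6·|s + 11|).
Require δ ≤ 3, so |s + 11| ≥ |6| − |s + 5| > 6 − 3 = 3.
Hence |(-5s - 5)/(s + 11) − (10/3)| < 50|s + 5|/(6·3) = (25/9)|s + 5|, which is < ε once |s + 5| < (9/25)ε.
Take δ = min(3, (9/25)ε). Then 0 < |s + 5| < δ forces both bounds, so |(-5s - 5)/(s + 11) − (10/3)| < ε.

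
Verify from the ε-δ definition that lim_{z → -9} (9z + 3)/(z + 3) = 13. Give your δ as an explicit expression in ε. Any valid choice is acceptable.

Let ε > 0 be given. We want δ > 0 with 0 < |z + 9| < δ ⇒ |(9z + 3)/(z + 3) − 13| < ε.
Combining over a common denominator, (9z + 3)/(z + 3) − 13 = [(9z + 3)·(-6) − (-78)·(z + 3)] / [(-6)·(z + 3)] = 24(z + 9) / ((-6)(z + 3)).
So |(9z + 3)/(z + 3) − 13| = 24|z + 9| / (6·|z + 3|).
Restrict δ ≤ 3. Then |z + 9| < 3 gives |z + 3| = |(z + 9) + (-6)| ≥ 6 − 3 = 3.
Hence |(9z + 3)/(z + 3) − 13| < 24|z + 9|/(6·3) = (4/3)|z + 9|, which is < ε once |z + 9| < (3/4)ε.
Take δ = min(3, (3/4)ε). Then 0 < |z + 9| < δ forces both bounds, so |(9z + 3)/(z + 3) − 13| < ε.

δ = min(3, (3/4)ε)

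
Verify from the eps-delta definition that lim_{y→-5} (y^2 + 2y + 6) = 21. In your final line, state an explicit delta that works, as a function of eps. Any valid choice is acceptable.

delta = min(2, eps/10)

Suppose eps > 0. We want delta > 0 such that 0 < |y + 5| < delta implies |(y^2 + 2y + 6) − 21| < eps.
(y^2 + 2y + 6) − 21 = y^2 + 2y - 15 = (y + 5)(y - 3).
So |(y^2 + 2y + 6) − 21| = |y + 5|·|y - 3|.
Require delta ≤ 2. Then |y + 5| < 2 gives |y| < 7, and by the triangle inequality |y - 3| ≤ 7 + 3 = 10.
Hence |(y^2 + 2y + 6) − 21| ≤ 10|y + 5| < eps provided |y + 5| < eps/10.
Choosing delta = min(2, eps/10) ensures both conditions, hence |(y^2 + 2y + 6) − 21| < eps.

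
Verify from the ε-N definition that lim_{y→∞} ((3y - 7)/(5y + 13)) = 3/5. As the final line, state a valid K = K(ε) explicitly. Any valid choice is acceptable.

Fix ε > 0. We seek K > 0 such that y > K implies |(3y - 7)/(5y + 13) − (3/5)| < ε.
(3y - 7)/(5y + 13) − (3/5) = (5(3y - 7) − 3(5y + 13)) / (5(5y + 13)) = -74/(5(5y + 13)).
For y > 0 we have 5y + 13 > 5y, so |(3y - 7)/(5y + 13) − (3/5)| = 74/(5(5y + 13)) < 74/(5·5y) = (74/25)/y.
Thus |(3y - 7)/(5y + 13) − (3/5)| < ε whenever y > (74/25)/ε.
Take K = (74/25)/ε. If y > K then |(3y - 7)/(5y + 13) − (3/5)| < (74/25)/y < ε.

K = (74/25)/ε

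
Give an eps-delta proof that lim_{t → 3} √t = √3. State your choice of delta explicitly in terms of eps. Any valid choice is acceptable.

Suppose eps > 0. We want delta > 0 such that 0 < |t − 3| < delta implies |√t − √3| < eps.
Multiplying by the conjugate, |√t − √3| = |t − 3|/(√t + √3).
Restrict delta ≤ 3 so that |t − 3| < 3 forces t > 0, and then √t + √3 > √3.
Hence |√t − √3| < |t − 3|/√3, which is < eps once |t − 3| < √3·eps.
Take delta = min(3, √3·eps). If 0 < |t − 3| < delta then t > 0 and |√t − √3| < |t − 3|/√3 < eps.

delta = min(3, √3·eps)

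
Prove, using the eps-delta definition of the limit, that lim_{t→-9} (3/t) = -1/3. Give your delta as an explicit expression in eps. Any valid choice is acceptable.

delta = min(9/2, (27/2)eps)

Let eps > 0 be given. We seek delta > 0 such that 0 < |t + 9| < delta implies |3/t + 1/3| < eps.
|3/t + 1/3| = 3·|-9 − t|/(9·|t|) = 3|t + 9|/(9|t|).
Require delta ≤ 9/2 so that |t| > 9 − 9/2 = 9/2, hence 9|t| > 81/2.
Then |3/t + 1/3| < 3|t + 9|/(81/2), which is < eps when |t + 9| < (27/2)eps.
Take delta = min(9/2, (27/2)eps). Then 0 < |t + 9| < delta gives both |t + 9| < 9/2 and |t + 9| < (27/2)eps, so |3/t + 1/3| < eps.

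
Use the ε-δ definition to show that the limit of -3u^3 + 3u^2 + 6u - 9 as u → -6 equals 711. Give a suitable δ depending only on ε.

Let ε > 0 be given. We want δ > 0 such that 0 < |u + 6| < δ implies |(-3u^3 + 3u^2 + 6u - 9) − 711| < ε.
(-3u^3 + 3u^2 + 6u - 9) − 711 = -3u^3 + 3u^2 + 6u - 720 = (u + 6)(-3u^2 + 21u - 120).
So |(-3u^3 + 3u^2 + 6u - 9) − 711| = |u + 6|·|-3u^2 + 21u - 120|.
Assume first that |u + 6| < 2, so |u| < 8. Then |-3u^2 + 21u - 120| ≤ 3·8^2 + 21·8 + 120 = 480.
Hence |(-3u^3 + 3u^2 + 6u - 9) − 711| ≤ 480|u + 6| < ε provided |u + 6| < ε/480.
Take δ = min(2, ε/480). Then 0 < |u + 6| < δ gives both |u + 6| < 2 and |u + 6| < ε/480, so |(-3u^3 + 3u^2 + 6u - 9) − 711| < ε.

δ = min(2, ε/480)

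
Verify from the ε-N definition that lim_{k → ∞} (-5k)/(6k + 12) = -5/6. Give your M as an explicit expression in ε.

Fix ε > 0. For k ≥ 1, |(-5k)/(6k + 12) + 5/6| = |60|/(6(6k + 12)) = 60/(6(6k + 12)).
Since 6k + 12 ≥ 6k for k ≥ 1, this is ≤ 60/(6·6k) = (5/3)/k.
So |(-5k)/(6k + 12) + 5/6| < ε whenever k > (5/3)/ε.
Take M = (5/3)/ε. If k > M then |(-5k)/(6k + 12) + 5/6| ≤ (5/3)/k < ε.

M = (5/3)/ε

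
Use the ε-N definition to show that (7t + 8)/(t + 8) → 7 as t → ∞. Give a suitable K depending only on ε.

Suppose ε > 0. We seek K > 0 such that t > K implies |(7t + 8)/(t + 8) − 7| < ε.
(7t + 8)/(t + 8) − 7 = ((7t + 8) − 7(t + 8)) / ((t + 8)) = -48/((t + 8)).
For t > 0 we have t + 8 > t, so |(7t + 8)/(t + 8) − 7| = 48/((t + 8)) < 48/(t) = 48/t.
Thus |(7t + 8)/(t + 8) − 7| < ε whenever t > 48/ε.
Take K = 48/ε. If t > K then |(7t + 8)/(t + 8) − 7| < 48/t < ε.

K = 48/ε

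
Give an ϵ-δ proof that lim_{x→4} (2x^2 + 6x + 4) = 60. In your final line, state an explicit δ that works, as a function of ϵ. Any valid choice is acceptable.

Let ϵ > 0 be given. We want δ > 0 such that 0 < |x − 4| < δ implies |(2x^2 + 6x + 4) − 60| < ϵ.
(2x^2 + 6x + 4) − 60 = 2x^2 + 6x - 56 = (x − 4)(2x + 14).
So |(2x^2 + 6x + 4) − 60| = |x − 4|·|2x + 14|.
Assume first that |x − 4| < 1, so |x| < 5. Then |2x + 14| ≤ 2·5 + 14 = 24.
Hence |(2x^2 + 6x + 4) − 60| ≤ 24|x − 4| < ϵ provided |x − 4| < ϵ/24.
Choosing δ = min(1, ϵ/24) ensures both conditions, hence |(2x^2 + 6x + 4) − 60| < ϵ.

δ = min(1, ϵ/24)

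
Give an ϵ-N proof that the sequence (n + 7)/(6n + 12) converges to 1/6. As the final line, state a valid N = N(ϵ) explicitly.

Suppose ϵ > 0. For n ≥ 1, |(n + 7)/(6n + 12) − (1/6)| = |30|/(6(6n + 12)) = 30/(6(6n + 12)).
Since 6n + 12 ≥ 6n for n ≥ 1, this is ≤ 30/(6·6n) = (5/6)/n.
So |(n + 7)/(6n + 12) − (1/6)| < ϵ whenever n > (5/6)/ϵ.
Take N = (5/6)/ϵ. If n > N then |(n + 7)/(6n + 12) − (1/6)| ≤ (5/6)/n < ϵ.

N = (5/6)/ϵ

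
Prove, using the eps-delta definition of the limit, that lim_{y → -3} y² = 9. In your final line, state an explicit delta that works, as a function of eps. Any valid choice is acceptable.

delta = min(1, eps/7)

Let eps > 0. We seek delta > 0 with 0 < |y + 3| < delta ⇒ |y² − 9| < eps.
Factor: y² − 9 = (y + 3)(y - 3), so |y² − 9| = |y + 3|·|y - 3|.
Impose delta ≤ 1 so that |y| < 4; then |y - 3| ≤ 7.
Hence |y² − 9| ≤ 7|y + 3|, which is < eps once |y + 3| < eps/7.
Take delta = min(1, eps/7). If 0 < |y + 3| < delta then both bounds hold and |y² − 9| ≤ 7|y + 3| < 7·(eps/7) = eps.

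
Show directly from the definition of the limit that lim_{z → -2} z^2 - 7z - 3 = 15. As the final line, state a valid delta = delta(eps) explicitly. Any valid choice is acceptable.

Fix eps > 0. We want delta > 0 such that 0 < |z + 2| < delta implies |(z^2 - 7z - 3) − 15| < eps.
(z^2 - 7z - 3) − 15 = z^2 - 7z - 18 = (z + 2)(z - 9).
So |(z^2 - 7z - 3) − 15| = |z + 2|·|z - 9|.
Assume first that |z + 2| < 2, so |z| < 4. Then |z - 9| ≤ 4 + 9 = 13.
Hence |(z^2 - 7z - 3) − 15| ≤ 13|z + 2| < eps provided |z + 2| < eps/13.
Choosing delta = min(2, eps/13) ensures both conditions, hence |(z^2 - 7z - 3) − 15| < eps.

delta = min(2, eps/13)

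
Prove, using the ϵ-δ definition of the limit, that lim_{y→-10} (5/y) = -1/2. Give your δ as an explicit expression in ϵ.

δ = min(5, 10ϵ)

Let ϵ > 0 be given. We seek δ > 0 such that 0 < |y + 10| < δ implies |5/y + 1/2| < ϵ.
|5/y + 1/2| = 5·|-10 − y|/(10·|y|) = 5|y + 10|/(10|y|).
Require δ ≤ 5 so that |y| > 10 − 5 = 5, hence 10|y| > 50.
Then |5/y + 1/2| < 5|y + 10|/50, which is < ϵ when |y + 10| < 10ϵ.
Take δ = min(5, 10ϵ). Then 0 < |y + 10| < δ gives both |y + 10| < 5 and |y + 10| < 10ϵ, so |5/y + 1/2| < ϵ.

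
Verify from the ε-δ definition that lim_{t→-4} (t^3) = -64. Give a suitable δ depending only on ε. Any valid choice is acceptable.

δ = min(1, ε/61)

Let ε > 0 be given. We seek δ > 0 with 0 < |t + 4| < δ ⇒ |t^3 + 64| < ε.
Factor: t^3 + 64 = (t + 4)(t^2 - 4t + 16), so |t^3 + 64| = |t + 4|·|t^2 - 4t + 16|.
Restrict δ ≤ 1. Then |t + 4| < 1 gives |t| < 5, so by the triangle inequality |t^2 - 4t + 16| ≤ 5^2 + 4·5 + 16 = 61.
Hence |t^3 + 64| ≤ 61|t + 4|, which is < ε once |t + 4| < ε/61.
Take δ = min(1, ε/61). If 0 < |t + 4| < δ then both bounds hold and |t^3 + 64| ≤ 61|t + 4| < 61·(ε/61) = ε.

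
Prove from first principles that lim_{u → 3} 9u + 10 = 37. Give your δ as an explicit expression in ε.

δ = ε/9

Suppose ε > 0. We need δ > 0 so that 0 < |u − 3| < δ implies |(9u + 10) − 37| < ε.
Since (9u + 10) − 37 = 9(u − 3), we have |(9u + 10) − 37| = 9|u − 3|.
So 9|u − 3| < ε exactly when |u − 3| < ε/9.
Take δ = ε/9. If 0 < |u − 3| < δ then |(9u + 10) − 37| = 9|u − 3| < 9·(ε/9) = ε.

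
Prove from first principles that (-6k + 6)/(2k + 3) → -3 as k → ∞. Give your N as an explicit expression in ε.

Let ε > 0. For k ≥ 1, |(-6k + 6)/(2k + 3) + 3| = |30|/(2(2k + 3)) = 30/(2(2k + 3)).
Since 2k + 3 ≥ 2k for k ≥ 1, this is ≤ 30/(2·2k) = (15/2)/k.
So |(-6k + 6)/(2k + 3) + 3| < ε whenever k > (15/2)/ε.
Take N = (15/2)/ε. If k > N then |(-6k + 6)/(2k + 3) + 3| ≤ (15/2)/k < ε.

N = (15/2)/ε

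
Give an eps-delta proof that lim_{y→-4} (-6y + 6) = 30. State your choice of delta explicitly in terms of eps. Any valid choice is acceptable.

delta = eps/6

Let eps > 0 be given. We need delta > 0 so that 0 < |y + 4| < delta implies |(-6y + 6) − 30| < eps.
Since (-6y + 6) − 30 = -6(y + 4), we have |(-6y + 6) − 30| = 6|y + 4|.
Thus it suffices that |y + 4| < eps/6.
Take delta = eps/6. If 0 < |y + 4| < delta then |(-6y + 6) − 30| = 6|y + 4| < 6·(eps/6) = eps.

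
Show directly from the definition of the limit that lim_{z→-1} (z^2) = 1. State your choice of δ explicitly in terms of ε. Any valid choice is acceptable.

Fix ε > 0. We seek δ > 0 with 0 < |z + 1| < δ ⇒ |z^2 − 1| < ε.
Factor: z^2 − 1 = (z + 1)(z - 1), so |z^2 − 1| = |z + 1|·|z - 1|.
Restrict δ ≤ 1. Then |z + 1| < 1 gives |z| < 2, so by the triangle inequality |z - 1| ≤ 2 + 1 = 3.
Hence |z^2 − 1| ≤ 3|z + 1|, which is < ε once |z + 1| < ε/3.
Take δ = min(1, ε/3). If 0 < |z + 1| < δ then both bounds hold and |z^2 − 1| ≤ 3|z + 1| < 3·(ε/3) = ε.

δ = min(1, ε/3)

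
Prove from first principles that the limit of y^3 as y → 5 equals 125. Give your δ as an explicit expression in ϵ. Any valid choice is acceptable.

δ = min(1, ϵ/91)

Let ϵ > 0. We seek δ > 0 with 0 < |y − 5| < δ ⇒ |y^3 − 125| < ϵ.
Factor: y^3 − 125 = (y − 5)(y^2 + 5y + 25), so |y^3 − 125| = |y − 5|·|y^2 + 5y + 25|.
Impose δ ≤ 1 so that |y| < 6; then |y^2 + 5y + 25| ≤ 91.
Hence |y^3 − 125| ≤ 91|y − 5|, which is < ϵ once |y − 5| < ϵ/91.
Take δ = min(1, ϵ/91). If 0 < |y − 5| < δ then both bounds hold and |y^3 − 125| ≤ 91|y − 5| < 91·(ϵ/91) = ϵ.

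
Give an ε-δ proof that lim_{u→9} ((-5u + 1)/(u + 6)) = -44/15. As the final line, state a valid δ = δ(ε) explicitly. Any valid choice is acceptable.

δ = min(15/2, (225/62)ε)

Let ε > 0 be given. We want δ > 0 with 0 < |u − 9| < δ ⇒ |(-5u + 1)/(u + 6) + 44/15| < ε.
Combining over a common denominator, (-5u + 1)/(u + 6) + 44/15 = [(-5u + 1)·15 − (-44)·(u + 6)] / [15·(u + 6)] = -31(u − 9) / (15(u + 6)).
So |(-5u + 1)/(u + 6) + 44/15| = 31|u − 9| / (15·|u + 6|).
Require δ ≤ 15/2, so |u + 6| ≥ |15| − |u − 9| > 15 − 15/2 = 15/2.
Hence |(-5u + 1)/(u + 6) + 44/15| < 31|u − 9|/(15·(15/2)) = (62/225)|u − 9|, which is < ε once |u − 9| < (225/62)ε.
Take δ = min(15/2, (225/62)ε). Then 0 < |u − 9| < δ forces both bounds, so |(-5u + 1)/(u + 6) + 44/15| < ε.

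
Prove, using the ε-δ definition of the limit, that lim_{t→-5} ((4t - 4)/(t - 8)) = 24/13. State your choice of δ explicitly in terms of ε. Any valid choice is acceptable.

Suppose ε > 0. We want δ > 0 with 0 < |t + 5| < δ ⇒ |(4t - 4)/(t - 8) − (24/13)| < ε.
Combining over a common denominator, (4t - 4)/(t - 8) − (24/13) = [(4t - 4)·(-13) − (-24)·(t - 8)] / [(-13)·(t - 8)] = -28(t + 5) / ((-13)(t - 8)).
So |(4t - 4)/(t - 8) − (24/13)| = 28|t + 5| / (13·|t − 8|).
Restrict δ ≤ 13/2. Then |t + 5| < 13/2 gives |t − 8| = |(t + 5) + (-13)| ≥ 13 − 13/2 = 13/2.
Hence |(4t - 4)/(t - 8) − (24/13)| < 28|t + 5|/(13·(13/2)) = (56/169)|t + 5|, which is < ε once |t + 5| < (169/56)ε.
Take δ = min(13/2, (169/56)ε). Then 0 < |t + 5| < δ forces both bounds, so |(4t - 4)/(t - 8) − (24/13)| < ε.

δ = min(13/2, (169/56)ε)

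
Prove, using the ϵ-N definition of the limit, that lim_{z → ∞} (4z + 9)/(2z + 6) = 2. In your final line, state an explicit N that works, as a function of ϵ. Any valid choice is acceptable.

N = (3/2)/ϵ

Let ϵ > 0. We seek N > 0 such that z > N implies |(4z + 9)/(2z + 6) − 2| < ϵ.
(4z + 9)/(2z + 6) − 2 = (2(4z + 9) − 4(2z + 6)) / (2(2z + 6)) = -6/(2(2z + 6)).
For z > 0 we have 2z + 6 > 2z, so |(4z + 9)/(2z + 6) − 2| = 6/(2(2z + 6)) < 6/(2·2z) = (3/2)/z.
Thus |(4z + 9)/(2z + 6) − 2| < ϵ whenever z > (3/2)/ϵ.
Take N = (3/2)/ϵ. If z > N then |(4z + 9)/(2z + 6) − 2| < (3/2)/z < ϵ.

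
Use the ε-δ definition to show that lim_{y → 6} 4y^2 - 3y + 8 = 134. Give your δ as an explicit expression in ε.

Fix ε > 0. We want δ > 0 such that 0 < |y − 6| < δ implies |(4y^2 - 3y + 8) − 134| < ε.
(4y^2 - 3y + 8) − 134 = 4y^2 - 3y - 126 = (y − 6)(4y + 21).
So |(4y^2 - 3y + 8) − 134| = |y − 6|·|4y + 21|.
Assume first that |y − 6| < 1, so |y| < 7. Then |4y + 21| ≤ 4·7 + 21 = 49.
Hence |(4y^2 - 3y + 8) − 134| ≤ 49|y − 6| < ε provided |y − 6| < ε/49.
Take δ = min(1, ε/49). Then 0 < |y − 6| < δ gives both |y − 6| < 1 and |y − 6| < ε/49, so |(4y^2 - 3y + 8) − 134| < ε.

δ = min(1, ε/49)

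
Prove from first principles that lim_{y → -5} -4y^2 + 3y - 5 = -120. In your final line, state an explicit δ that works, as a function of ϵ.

Fix ϵ > 0. We want δ > 0 such that 0 < |y + 5| < δ implies |(-4y^2 + 3y - 5) + 120| < ϵ.
(-4y^2 + 3y - 5) + 120 = -4y^2 + 3y + 115 = (y + 5)(-4y + 23).
So |(-4y^2 + 3y - 5) + 120| = |y + 5|·|-4y + 23|.
Assume first that |y + 5| < 2, so |y| < 7. Then |-4y + 23| ≤ 4·7 + 23 = 51.
Hence |(-4y^2 + 3y - 5) + 120| ≤ 51|y + 5| < ϵ provided |y + 5| < ϵ/51.
Choosing δ = min(2, ϵ/51) ensures both conditions, hence |(-4y^2 + 3y - 5) + 120| < ϵ.

δ = min(2, ϵ/51)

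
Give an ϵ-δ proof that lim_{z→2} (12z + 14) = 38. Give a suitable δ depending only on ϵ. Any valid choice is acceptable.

δ = ϵ/12

Let ϵ > 0. We need δ > 0 so that 0 < |z − 2| < δ implies |(12z + 14) − 38| < ϵ.
Since (12z + 14) − 38 = 12(z − 2), we have |(12z + 14) − 38| = 12|z − 2|.
Thus it suffices that |z − 2| < ϵ/12.
Choosing δ = ϵ/12 gives |(12z + 14) − 38| = 12|z − 2| < ϵ whenever |z − 2| < δ.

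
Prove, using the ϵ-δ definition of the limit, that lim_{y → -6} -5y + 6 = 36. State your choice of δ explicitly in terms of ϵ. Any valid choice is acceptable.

δ = ϵ/5

Suppose ϵ > 0. We need δ > 0 so that 0 < |y + 6| < δ implies |(-5y + 6) − 36| < ϵ.
|(-5y + 6) − 36| = |-5y - 30| = 5|y + 6|.
So 5|y + 6| < ϵ exactly when |y + 6| < ϵ/5.
Take δ = ϵ/5. If 0 < |y + 6| < δ then |(-5y + 6) − 36| = 5|y + 6| < 5·(ϵ/5) = ϵ.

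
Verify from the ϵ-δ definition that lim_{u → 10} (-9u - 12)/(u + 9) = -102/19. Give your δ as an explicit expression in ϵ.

δ = min(19/2, (361/138)ϵ)

Fix ϵ > 0. We want δ > 0 with 0 < |u − 10| < δ ⇒ |(-9u - 12)/(u + 9) + 102/19| < ϵ.
Combining over a common denominator, (-9u - 12)/(u + 9) + 102/19 = [(-9u - 12)·19 − (-102)·(u + 9)] / [19·(u + 9)] = -69(u − 10) / (19(u + 9)).
So |(-9u - 12)/(u + 9) + 102/19| = 69|u − 10| / (19·|u + 9|).
Restrict δ ≤ 19/2. Then |u − 10| < 19/2 gives |u + 9| = |(u − 10) + 19| ≥ 19 − 19/2 = 19/2.
Hence |(-9u - 12)/(u + 9) + 102/19| < 69|u − 10|/(19·(19/2)) = (138/361)|u − 10|, which is < ϵ once |u − 10| < (361/138)ϵ.
Take δ = min(19/2, (361/138)ϵ). Then 0 < |u − 10| < δ forces both bounds, so |(-9u - 12)/(u + 9) + 102/19| < ϵ.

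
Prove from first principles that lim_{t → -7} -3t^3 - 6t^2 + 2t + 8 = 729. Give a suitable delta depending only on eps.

Fix eps > 0. We want delta > 0 such that 0 < |t + 7| < delta implies |(-3t^3 - 6t^2 + 2t + 8) − 729| < eps.
(-3t^3 - 6t^2 + 2t + 8) − 729 = -3t^3 - 6t^2 + 2t - 721 = (t + 7)(-3t^2 + 15t - 103).
So |(-3t^3 - 6t^2 + 2t + 8) − 729| = |t + 7|·|-3t^2 + 15t - 103|.
Assume first that |t + 7| < 1, so |t| < 8. Then |-3t^2 + 15t - 103| ≤ 3·8^2 + 15·8 + 103 = 415.
Hence |(-3t^3 - 6t^2 + 2t + 8) − 729| ≤ 415|t + 7| < eps provided |t + 7| < eps/415.
Take delta = min(1, eps/415). Then 0 < |t + 7| < delta gives both |t + 7| < 1 and |t + 7| < eps/415, so |(-3t^3 - 6t^2 + 2t + 8) − 729| < eps.

delta = min(1, eps/415)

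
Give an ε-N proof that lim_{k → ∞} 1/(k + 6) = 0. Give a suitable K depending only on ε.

K = 1/ε

Suppose ε > 0. For k ≥ 1, |1/(k + 6) − 0| = 1/(k + 6) ≤ 1/k.
We need 1/k < ε, i.e. k > 1/ε.
Take K = 1/ε. If k > K then |1/(k + 6)| ≤ 1/k < ε.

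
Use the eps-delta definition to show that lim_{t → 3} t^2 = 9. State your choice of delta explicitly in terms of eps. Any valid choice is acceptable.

Fix eps > 0. We seek delta > 0 with 0 < |t − 3| < delta ⇒ |t^2 − 9| < eps.
Factor: t^2 − 9 = (t − 3)(t + 3), so |t^2 − 9| = |t − 3|·|t + 3|.
Impose delta ≤ 2 so that |t| < 5; then |t + 3| ≤ 8.
Hence |t^2 − 9| ≤ 8|t − 3|, which is < eps once |t − 3| < eps/8.
Take delta = min(2, eps/8). If 0 < |t − 3| < delta then both bounds hold and |t^2 − 9| ≤ 8|t − 3| < 8·(eps/8) = eps.

delta = min(2, eps/8)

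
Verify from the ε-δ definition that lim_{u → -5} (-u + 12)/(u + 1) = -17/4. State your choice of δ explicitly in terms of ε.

δ = min(2, (8/13)ε)

Let ε > 0. We want δ > 0 with 0 < |u + 5| < δ ⇒ |(-u + 12)/(u + 1) + 17/4| < ε.
Combining over a common denominator, (-u + 12)/(u + 1) + 17/4 = [(-u + 12)·(-4) − 17·(u + 1)] / [(-4)·(u + 1)] = -13(u + 5) / ((-4)(u + 1)).
So |(-u + 12)/(u + 1) + 17/4| = 13|u + 5| / (4·|u + 1|).
Restrict δ ≤ 2. Then |u + 5| < 2 gives |u + 1| = |(u + 5) + (-4)| ≥ 4 − 2 = 2.
Hence |(-u + 12)/(u + 1) + 17/4| < 13|u + 5|/(4·2) = (13/8)|u + 5|, which is < ε once |u + 5| < (8/13)ε.
Take δ = min(2, (8/13)ε). Then 0 < |u + 5| < δ forces both bounds, so |(-u + 12)/(u + 1) + 17/4| < ε.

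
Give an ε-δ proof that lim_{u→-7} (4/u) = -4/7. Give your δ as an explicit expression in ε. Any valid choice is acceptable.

δ = min(7/2, (49/8)ε)

Fix ε > 0. We seek δ > 0 such that 0 < |u + 7| < δ implies |4/u + 4/7| < ε.
|4/u + 4/7| = 4·|-7 − u|/(7·|u|) = 4|u + 7|/(7|u|).
Restrict δ ≤ 7/2. Then |u + 7| < 7/2 gives |u| > 7/2, so 7|u| > 49/2.
Then |4/u + 4/7| < 4|u + 7|/(49/2), which is < ε when |u + 7| < (49/8)ε.
Take δ = min(7/2, (49/8)ε). Then 0 < |u + 7| < δ gives both |u + 7| < 7/2 and |u + 7| < (49/8)ε, so |4/u + 4/7| < ε.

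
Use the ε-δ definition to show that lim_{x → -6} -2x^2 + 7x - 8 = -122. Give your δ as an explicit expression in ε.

Fix ε > 0. We want δ > 0 such that 0 < |x + 6| < δ implies |(-2x^2 + 7x - 8) + 122| < ε.
(-2x^2 + 7x - 8) + 122 = -2x^2 + 7x + 114 = (x + 6)(-2x + 19).
So |(-2x^2 + 7x - 8) + 122| = |x + 6|·|-2x + 19|.
Require δ ≤ 1. Then |x + 6| < 1 gives |x| < 7, and by the triangle inequality |-2x + 19| ≤ 2·7 + 19 = 33.
Hence |(-2x^2 + 7x - 8) + 122| ≤ 33|x + 6| < ε provided |x + 6| < ε/33.
Take δ = min(1, ε/33). Then 0 < |x + 6| < δ gives both |x + 6| < 1 and |x + 6| < ε/33, so |(-2x^2 + 7x - 8) + 122| < ε.

δ = min(1, ε/33)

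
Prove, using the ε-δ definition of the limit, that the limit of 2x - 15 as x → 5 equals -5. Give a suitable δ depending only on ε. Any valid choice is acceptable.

δ = ε/2

Let ε > 0. We need δ > 0 so that 0 < |x − 5| < δ implies |(2x - 15) + 5| < ε.
Since (2x - 15) + 5 = 2(x − 5), we have |(2x - 15) + 5| = 2|x − 5|.
Thus it suffices that |x − 5| < ε/2.
Choosing δ = ε/2 gives |(2x - 15) + 5| = 2|x − 5| < ε whenever |x − 5| < δ.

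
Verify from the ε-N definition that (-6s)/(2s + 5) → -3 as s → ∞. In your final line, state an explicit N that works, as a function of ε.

N = (15/2)/ε

Let ε > 0 be given. We seek N > 0 such that s > N implies |(-6s)/(2s + 5) + 3| < ε.
(-6s)/(2s + 5) + 3 = (2(-6s) − (-6)(2s + 5)) / (2(2s + 5)) = 30/(2(2s + 5)).
For s > 0 we have 2s + 5 > 2s, so |(-6s)/(2s + 5) + 3| = 30/(2(2s + 5)) < 30/(2·2s) = (15/2)/s.
Thus |(-6s)/(2s + 5) + 3| < ε whenever s > (15/2)/ε.
Take N = (15/2)/ε. If s > N then |(-6s)/(2s + 5) + 3| < (15/2)/s < ε.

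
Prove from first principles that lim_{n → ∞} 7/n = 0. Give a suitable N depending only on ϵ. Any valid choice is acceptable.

Let ϵ > 0. For n ≥ 1, |7/n − 0| = 7/(n) ≤ 7/n.
We need 7/n < ϵ, i.e. n > 7/ϵ.
Take N = 7/ϵ. If n > N then |7/n| ≤ 7/n < ϵ.

N = 7/ϵ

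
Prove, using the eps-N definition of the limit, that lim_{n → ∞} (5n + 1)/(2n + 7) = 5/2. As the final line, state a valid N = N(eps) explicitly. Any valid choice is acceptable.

N = (33/4)/eps

Let eps > 0 be given. For n ≥ 1, |(5n + 1)/(2n + 7) − (5/2)| = |-33|/(2(2n + 7)) = 33/(2(2n + 7)).
Since 2n + 7 ≥ 2n for n ≥ 1, this is ≤ 33/(2·2n) = (33/4)/n.
So |(5n + 1)/(2n + 7) − (5/2)| < eps whenever n > (33/4)/eps.
Take N = (33/4)/eps. If n > N then |(5n + 1)/(2n + 7) − (5/2)| ≤ (33/4)/n < eps.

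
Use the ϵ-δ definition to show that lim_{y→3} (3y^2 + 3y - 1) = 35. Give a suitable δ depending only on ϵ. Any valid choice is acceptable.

Suppose ϵ > 0. We want δ > 0 such that 0 < |y − 3| < δ implies |(3y^2 + 3y - 1) − 35| < ϵ.
(3y^2 + 3y - 1) − 35 = 3y^2 + 3y - 36 = (y − 3)(3y + 12).
So |(3y^2 + 3y - 1) − 35| = |y − 3|·|3y + 12|.
Assume first that |y − 3| < 1, so |y| < 4. Then |3y + 12| ≤ 3·4 + 12 = 24.
Hence |(3y^2 + 3y - 1) − 35| ≤ 24|y − 3| < ϵ provided |y − 3| < ϵ/24.
Choosing δ = min(1, ϵ/24) ensures both conditions, hence |(3y^2 + 3y - 1) − 35| < ϵ.

δ = min(1, ϵ/24)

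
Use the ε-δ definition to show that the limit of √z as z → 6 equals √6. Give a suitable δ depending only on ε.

δ = min(6, √6·ε)

Let ε > 0. We want δ > 0 such that 0 < |z − 6| < δ implies |√z − √6| < ε.
Multiplying by the conjugate, |√z − √6| = |z − 6|/(√z + √6).
Restrict δ ≤ 6 so that |z − 6| < 6 forces z > 0, and then √z + √6 > √6.
Hence |√z − √6| < |z − 6|/√6, which is < ε once |z − 6| < √6·ε.
Take δ = min(6, √6·ε). If 0 < |z − 6| < δ then z > 0 and |√z − √6| < |z − 6|/√6 < ε.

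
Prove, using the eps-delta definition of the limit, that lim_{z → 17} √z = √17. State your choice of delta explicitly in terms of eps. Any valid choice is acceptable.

Let eps > 0. We want delta > 0 such that 0 < |z − 17| < delta implies |√z − √17| < eps.
Multiplying by the conjugate, |√z − √17| = |z − 17|/(√z + √17).
Restrict delta ≤ 17 so that |z − 17| < 17 forces z > 0, and then √z + √17 > √17.
Hence |√z − √17| < |z − 17|/√17, which is < eps once |z − 17| < √17·eps.
Take delta = min(17, √17·eps). If 0 < |z − 17| < delta then z > 0 and |√z − √17| < |z − 17|/√17 < eps.

delta = min(17, √17·eps)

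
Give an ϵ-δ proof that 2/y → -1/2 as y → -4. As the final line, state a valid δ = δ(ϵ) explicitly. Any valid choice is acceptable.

Let ϵ > 0 be given. We seek δ > 0 such that 0 < |y + 4| < δ implies |2/y + 1/2| < ϵ.
|2/y + 1/2| = 2·|-4 − y|/(4·|y|) = 2|y + 4|/(4|y|).
Require δ ≤ 2 so that |y| > 4 − 2 = 2, hence 4|y| > 8.
Then |2/y + 1/2| < 2|y + 4|/8, which is < ϵ when |y + 4| < 4ϵ.
Take δ = min(2, 4ϵ). Then 0 < |y + 4| < δ gives both |y + 4| < 2 and |y + 4| < 4ϵ, so |2/y + 1/2| < ϵ.

δ = min(2, 4ϵ)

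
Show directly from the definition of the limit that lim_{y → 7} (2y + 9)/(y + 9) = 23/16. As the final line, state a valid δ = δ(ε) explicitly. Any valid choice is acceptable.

δ = min(8, (128/9)ε)

Let ε > 0. We want δ > 0 with 0 < |y − 7| < δ ⇒ |(2y + 9)/(y + 9) − (23/16)| < ε.
Combining over a common denominator, (2y + 9)/(y + 9) − (23/16) = [(2y + 9)·16 − 23·(y + 9)] / [16·(y + 9)] = 9(y − 7) / (16(y + 9)).
So |(2y + 9)/(y + 9) − (23/16)| = 9|y − 7| / (16·|y + 9|).
Restrict δ ≤ 8. Then |y − 7| < 8 gives |y + 9| = |(y − 7) + 16| ≥ 16 − 8 = 8.
Hence |(2y + 9)/(y + 9) − (23/16)| < 9|y − 7|/(16·8) = (9/128)|y − 7|, which is < ε once |y − 7| < (128/9)ε.
Take δ = min(8, (128/9)ε). Then 0 < |y − 7| < δ forces both bounds, so |(2y + 9)/(y + 9) − (23/16)| < ε.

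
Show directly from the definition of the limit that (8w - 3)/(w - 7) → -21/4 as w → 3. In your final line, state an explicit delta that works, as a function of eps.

delta = min(2, (8/53)eps)

Let eps > 0 be given. We want delta > 0 with 0 < |w − 3| < delta ⇒ |(8w - 3)/(w - 7) + 21/4| < eps.
Combining over a common denominator, (8w - 3)/(w - 7) + 21/4 = [(8w - 3)·(-4) − 21·(w - 7)] / [(-4)·(w - 7)] = -53(w − 3) / ((-4)(w - 7)).
So |(8w - 3)/(w - 7) + 21/4| = 53|w − 3| / (4·|w − 7|).
Restrict delta ≤ 2. Then |w − 3| < 2 gives |w − 7| = |(w − 3) + (-4)| ≥ 4 − 2 = 2.
Hence |(8w - 3)/(w - 7) + 21/4| < 53|w − 3|/(4·2) = (53/8)|w − 3|, which is < eps once |w − 3| < (8/53)eps.
Take delta = min(2, (8/53)eps). Then 0 < |w − 3| < delta forces both bounds, so |(8w - 3)/(w - 7) + 21/4| < eps.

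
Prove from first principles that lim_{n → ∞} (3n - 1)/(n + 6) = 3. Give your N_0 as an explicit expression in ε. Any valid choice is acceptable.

Suppose ε > 0. For n ≥ 1, |(3n - 1)/(n + 6) − 3| = |-19|/((n + 6)) = 19/((n + 6)).
Since n + 6 ≥ n for n ≥ 1, this is ≤ 19/(n) = 19/n.
So |(3n - 1)/(n + 6) − 3| < ε whenever n > 19/ε.
Take N_0 = 19/ε. If n > N_0 then |(3n - 1)/(n + 6) − 3| ≤ 19/n < ε.

N_0 = 19/ε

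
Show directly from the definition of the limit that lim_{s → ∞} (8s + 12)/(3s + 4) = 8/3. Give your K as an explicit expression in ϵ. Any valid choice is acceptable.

Suppose ϵ > 0. We seek K > 0 such that s > K implies |(8s + 12)/(3s + 4) − (8/3)| < ϵ.
(8s + 12)/(3s + 4) − (8/3) = (3(8s + 12) − 8(3s + 4)) / (3(3s + 4)) = 4/(3(3s + 4)).
For s > 0 we have 3s + 4 > 3s, so |(8s + 12)/(3s + 4) − (8/3)| = 4/(3(3s + 4)) < 4/(3·3s) = (4/9)/s.
Thus |(8s + 12)/(3s + 4) − (8/3)| < ϵ whenever s > (4/9)/ϵ.
Take K = (4/9)/ϵ. If s > K then |(8s + 12)/(3s + 4) − (8/3)| < (4/9)/s < ϵ.

K = (4/9)/ϵ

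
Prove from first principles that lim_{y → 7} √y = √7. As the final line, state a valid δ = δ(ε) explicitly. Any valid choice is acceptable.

Suppose ε > 0. We want δ > 0 such that 0 < |y − 7| < δ implies |√y − √7| < ε.
Multiplying by the conjugate, |√y − √7| = |y − 7|/(√y + √7).
Restrict δ ≤ 7 so that |y − 7| < 7 forces y > 0, and then √y + √7 > √7.
Hence |√y − √7| < |y − 7|/√7, which is < ε once |y − 7| < √7·ε.
Take δ = min(7, √7·ε). If 0 < |y − 7| < δ then y > 0 and |√y − √7| < |y − 7|/√7 < ε.

δ = min(7, √7·ε)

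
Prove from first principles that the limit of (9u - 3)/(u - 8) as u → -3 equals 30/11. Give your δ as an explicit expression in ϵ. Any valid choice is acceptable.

Let ϵ > 0 be given. We want δ > 0 with 0 < |u + 3| < δ ⇒ |(9u - 3)/(u - 8) − (30/11)| < ϵ.
Combining over a common denominator, (9u - 3)/(u - 8) − (30/11) = [(9u - 3)·(-11) − (-30)·(u - 8)] / [(-11)·(u - 8)] = -69(u + 3) / ((-11)(u - 8)).
So |(9u - 3)/(u - 8) − (30/11)| = 69|u + 3| / (11·|u − 8|).
Restrict δ ≤ 11/2. Then |u + 3| < 11/2 gives |u − 8| = |(u + 3) + (-11)| ≥ 11 − 11/2 = 11/2.
Hence |(9u - 3)/(u - 8) − (30/11)| < 69|u + 3|/(11·(11/2)) = (138/121)|u + 3|, which is < ϵ once |u + 3| < (121/138)ϵ.
Take δ = min(11/2, (121/138)ϵ). Then 0 < |u + 3| < δ forces both bounds, so |(9u - 3)/(u - 8) − (30/11)| < ϵ.

δ = min(11/2, (121/138)ϵ)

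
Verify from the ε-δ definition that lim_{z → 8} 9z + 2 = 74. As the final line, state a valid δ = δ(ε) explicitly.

Let ε > 0 be given. We need δ > 0 so that 0 < |z − 8| < δ implies |(9z + 2) − 74| < ε.
Since (9z + 2) − 74 = 9(z − 8), we have |(9z + 2) − 74| = 9|z − 8|.
Thus it suffices that |z − 8| < ε/9.
Choosing δ = ε/9 gives |(9z + 2) − 74| = 9|z − 8| < ε whenever |z − 8| < δ.

δ = ε/9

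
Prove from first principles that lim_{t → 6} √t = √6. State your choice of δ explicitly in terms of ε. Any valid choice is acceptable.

δ = min(6, √6·ε)

Fix ε > 0. We want δ > 0 such that 0 < |t − 6| < δ implies |√t − √6| < ε.
Rationalise: √t − √6 = (t − 6)/(√t + √6), so |√t − √6| = |t − 6|/(√t + √6).
Restrict δ ≤ 6 so that |t − 6| < 6 forces t > 0, and then √t + √6 > √6.
Hence |√t − √6| < |t − 6|/√6, which is < ε once |t − 6| < √6·ε.
Take δ = min(6, √6·ε). If 0 < |t − 6| < δ then t > 0 and |√t − √6| < |t − 6|/√6 < ε.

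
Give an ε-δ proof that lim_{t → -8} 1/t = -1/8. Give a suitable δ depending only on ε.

Suppose ε > 0. We seek δ > 0 such that 0 < |t + 8| < δ implies |1/t + 1/8| < ε.
|1/t + 1/8| = |-8 − t|/(8·|t|) = |t + 8|/(8|t|).
Restrict δ ≤ 4. Then |t + 8| < 4 gives |t| > 4, so 8|t| > 32.
Then |1/t + 1/8| < |t + 8|/32, which is < ε when |t + 8| < 32ε.
Take δ = min(4, 32ε). Then 0 < |t + 8| < δ gives both |t + 8| < 4 and |t + 8| < 32ε, so |1/t + 1/8| < ε.

δ = min(4, 32ε)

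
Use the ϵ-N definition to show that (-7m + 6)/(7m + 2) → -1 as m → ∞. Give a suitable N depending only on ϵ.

Fix ϵ > 0. For m ≥ 1, |(-7m + 6)/(7m + 2) + 1| = |56|/(7(7m + 2)) = 56/(7(7m + 2)).
Since 7m + 2 ≥ 7m for m ≥ 1, this is ≤ 56/(7·7m) = (8/7)/m.
So |(-7m + 6)/(7m + 2) + 1| < ϵ whenever m > (8/7)/ϵ.
Take N = (8/7)/ϵ. If m > N then |(-7m + 6)/(7m + 2) + 1| ≤ (8/7)/m < ϵ.

N = (8/7)/ϵ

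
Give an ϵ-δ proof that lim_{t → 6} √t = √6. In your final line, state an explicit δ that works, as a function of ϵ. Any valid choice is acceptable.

δ = min(6, √6·ϵ)

Let ϵ > 0 be given. We want δ > 0 such that 0 < |t − 6| < δ implies |√t − √6| < ϵ.
Rationalise: √t − √6 = (t − 6)/(√t + √6), so |√t − √6| = |t − 6|/(√t + √6).
Restrict δ ≤ 6 so that |t − 6| < 6 forces t > 0, and then √t + √6 > √6.
Hence |√t − √6| < |t − 6|/√6, which is < ϵ once |t − 6| < √6·ϵ.
Take δ = min(6, √6·ϵ). If 0 < |t − 6| < δ then t > 0 and |√t − √6| < |t − 6|/√6 < ϵ.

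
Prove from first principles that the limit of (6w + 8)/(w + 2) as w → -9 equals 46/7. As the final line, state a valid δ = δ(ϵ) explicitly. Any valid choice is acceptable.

δ = min(7/2, (49/8)ϵ)

Fix ϵ > 0. We want δ > 0 with 0 < |w + 9| < δ ⇒ |(6w + 8)/(w + 2) − (46/7)| < ϵ.
Combining over a common denominator, (6w + 8)/(w + 2) − (46/7) = [(6w + 8)·(-7) − (-46)·(w + 2)] / [(-7)·(w + 2)] = 4(w + 9) / ((-7)(w + 2)).
So |(6w + 8)/(w + 2) − (46/7)| = 4|w + 9| / (7·|w + 2|).
Restrict δ ≤ 7/2. Then |w + 9| < 7/2 gives |w + 2| = |(w + 9) + (-7)| ≥ 7 − 7/2 = 7/2.
Hence |(6w + 8)/(w + 2) − (46/7)| < 4|w + 9|/(7·(7/2)) = (8/49)|w + 9|, which is < ϵ once |w + 9| < (49/8)ϵ.
Take δ = min(7/2, (49/8)ϵ). Then 0 < |w + 9| < δ forces both bounds, so |(6w + 8)/(w + 2) − (46/7)| < ϵ.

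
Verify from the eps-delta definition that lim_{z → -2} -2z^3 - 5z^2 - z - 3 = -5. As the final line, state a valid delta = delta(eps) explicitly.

Let eps > 0. We want delta > 0 such that 0 < |z + 2| < delta implies |(-2z^3 - 5z^2 - z - 3) + 5| < eps.
(-2z^3 - 5z^2 - z - 3) + 5 = -2z^3 - 5z^2 - z + 2 = (z + 2)(-2z^2 - z + 1).
So |(-2z^3 - 5z^2 - z - 3) + 5| = |z + 2|·|-2z^2 - z + 1|.
Assume first that |z + 2| < 1, so |z| < 3. Then |-2z^2 - z + 1| ≤ 2·3^2 + 3 + 1 = 22.
Hence |(-2z^3 - 5z^2 - z - 3) + 5| ≤ 22|z + 2| < eps provided |z + 2| < eps/22.
Take delta = min(1, eps/22). Then 0 < |z + 2| < delta gives both |z + 2| < 1 and |z + 2| < eps/22, so |(-2z^3 - 5z^2 - z - 3) + 5| < eps.

delta = min(1, eps/22)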